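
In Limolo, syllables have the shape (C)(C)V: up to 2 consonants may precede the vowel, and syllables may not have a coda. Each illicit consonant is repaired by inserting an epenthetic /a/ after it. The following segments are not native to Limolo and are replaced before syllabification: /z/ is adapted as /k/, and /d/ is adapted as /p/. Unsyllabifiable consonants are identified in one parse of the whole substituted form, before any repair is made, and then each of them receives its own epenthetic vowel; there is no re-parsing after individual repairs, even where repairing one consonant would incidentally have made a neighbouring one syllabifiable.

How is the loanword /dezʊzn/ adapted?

Substitution: /d/ → /p/, /z/ → /k/, giving /pekʊkn/.
The consonants /k/, /n/ cannot be parsed into a legal (C)(C)V syllable (no codas are permitted; onsets may contain at most 2 consonants).
Inserting the epenthetic vowel yields /k/ → /ka/, /n/ → /na/.

pekʊkana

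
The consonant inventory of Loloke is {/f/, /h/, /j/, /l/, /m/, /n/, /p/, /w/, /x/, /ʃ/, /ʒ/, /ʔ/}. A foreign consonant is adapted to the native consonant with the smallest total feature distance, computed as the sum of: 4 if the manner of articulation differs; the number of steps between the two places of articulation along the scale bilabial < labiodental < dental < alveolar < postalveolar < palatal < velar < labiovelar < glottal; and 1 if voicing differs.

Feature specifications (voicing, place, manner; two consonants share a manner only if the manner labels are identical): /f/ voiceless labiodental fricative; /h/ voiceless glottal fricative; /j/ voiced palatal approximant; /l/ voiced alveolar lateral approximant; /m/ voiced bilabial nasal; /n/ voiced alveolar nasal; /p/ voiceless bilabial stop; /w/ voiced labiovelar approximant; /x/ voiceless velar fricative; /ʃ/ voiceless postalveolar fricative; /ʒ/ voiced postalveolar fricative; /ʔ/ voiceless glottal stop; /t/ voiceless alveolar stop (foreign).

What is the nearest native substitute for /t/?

/p/ is closest: same manner (stop), place distance 3 (alveolar→bilabial), same voicing; total 3. Next closest is /l/ at distance 5.

p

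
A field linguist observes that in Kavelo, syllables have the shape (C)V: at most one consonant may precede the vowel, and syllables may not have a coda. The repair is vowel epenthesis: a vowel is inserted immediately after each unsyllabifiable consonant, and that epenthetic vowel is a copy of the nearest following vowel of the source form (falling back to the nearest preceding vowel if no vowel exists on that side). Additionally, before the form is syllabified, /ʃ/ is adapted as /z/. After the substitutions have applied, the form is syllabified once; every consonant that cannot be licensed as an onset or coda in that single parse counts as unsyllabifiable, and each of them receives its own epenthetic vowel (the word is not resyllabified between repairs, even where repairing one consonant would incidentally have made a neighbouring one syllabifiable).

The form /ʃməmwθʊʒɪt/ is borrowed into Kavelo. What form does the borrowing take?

zəməmʊwʊθʊʒɪtɪ

Substitution: /ʃ/ → /z/, giving /zməmwθʊʒɪt/.
Syllabifying with onset maximization leaves /z/, /m/, /w/, /t/ stranded (no codas are permitted; onsets are limited to one consonant).
Each unlicensed consonant becomes the onset of a new syllable: /z/ → /zə/, /m/ → /mʊ/, /w/ → /wʊ/, /t/ → /tɪ/.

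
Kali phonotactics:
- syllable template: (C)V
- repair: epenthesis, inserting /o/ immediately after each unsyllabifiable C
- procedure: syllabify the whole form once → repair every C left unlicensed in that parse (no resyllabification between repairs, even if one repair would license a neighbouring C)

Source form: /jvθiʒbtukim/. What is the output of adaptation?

The consonants /j/, /v/, /ʒ/, /b/, /m/ cannot be parsed into a legal (C)V syllable (no codas are permitted; onsets are limited to one consonant).
Epenthesis after each stranded consonant: /j/ → /jo/, /v/ → /vo/, /ʒ/ → /ʒo/, /b/ → /bo/, /m/ → /mo/.

jovoθiʒobotukimo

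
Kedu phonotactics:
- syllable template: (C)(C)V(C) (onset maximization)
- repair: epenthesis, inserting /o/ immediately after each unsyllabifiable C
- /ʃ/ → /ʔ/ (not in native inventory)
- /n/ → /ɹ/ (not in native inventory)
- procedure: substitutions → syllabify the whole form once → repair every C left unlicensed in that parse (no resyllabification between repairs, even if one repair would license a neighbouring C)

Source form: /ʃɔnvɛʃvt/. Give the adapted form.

Substitution: /ʃ/ → /ʔ/, /n/ → /ɹ/, giving /ʔɔɹvɛʔvt/.
Under (C)(C)V(C), the unsyllabifiable consonants are /v/, /t/ (at most one coda consonant is licensed; onsets may contain at most 2 consonants).
Epenthesis after each stranded consonant: /v/ → /vo/, /t/ → /to/.

ʔɔɹvɛʔvoto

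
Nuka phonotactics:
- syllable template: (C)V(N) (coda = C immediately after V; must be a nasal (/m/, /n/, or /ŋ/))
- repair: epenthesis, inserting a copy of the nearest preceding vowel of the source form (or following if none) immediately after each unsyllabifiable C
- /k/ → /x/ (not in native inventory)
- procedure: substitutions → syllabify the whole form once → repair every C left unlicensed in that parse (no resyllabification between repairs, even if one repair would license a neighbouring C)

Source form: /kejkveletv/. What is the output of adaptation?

Substitution: /k/ → /x/, giving /xejxveletv/.
The consonants /j/, /x/, /t/, /v/ cannot be parsed into a legal (C)V(N) syllable (only a nasal (/m/, /n/, or /ŋ/) is licensed in coda position; onsets are limited to one consonant).
Epenthesis after each stranded consonant: /j/ → /je/, /x/ → /xe/, /t/ → /te/, /v/ → /ve/.

xejexeveleteve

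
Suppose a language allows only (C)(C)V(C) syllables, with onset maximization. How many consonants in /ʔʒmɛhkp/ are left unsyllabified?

3

Under (C)(C)V(C), the unsyllabifiable consonants are /ʔ/, /k/, /p/ (at most one coda consonant is licensed; onsets may contain at most 2 consonants).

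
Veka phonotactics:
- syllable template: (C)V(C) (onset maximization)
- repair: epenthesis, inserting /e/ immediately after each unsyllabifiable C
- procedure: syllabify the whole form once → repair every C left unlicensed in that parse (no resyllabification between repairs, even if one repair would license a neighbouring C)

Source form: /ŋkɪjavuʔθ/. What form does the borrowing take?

The consonants /ŋ/, /θ/ cannot be parsed into a legal (C)V(C) syllable (at most one coda consonant is licensed; onsets are limited to one consonant).
Each unlicensed consonant becomes the onset of a new syllable: /ŋ/ → /ŋe/, /θ/ → /θe/.

ŋekɪjavuʔθe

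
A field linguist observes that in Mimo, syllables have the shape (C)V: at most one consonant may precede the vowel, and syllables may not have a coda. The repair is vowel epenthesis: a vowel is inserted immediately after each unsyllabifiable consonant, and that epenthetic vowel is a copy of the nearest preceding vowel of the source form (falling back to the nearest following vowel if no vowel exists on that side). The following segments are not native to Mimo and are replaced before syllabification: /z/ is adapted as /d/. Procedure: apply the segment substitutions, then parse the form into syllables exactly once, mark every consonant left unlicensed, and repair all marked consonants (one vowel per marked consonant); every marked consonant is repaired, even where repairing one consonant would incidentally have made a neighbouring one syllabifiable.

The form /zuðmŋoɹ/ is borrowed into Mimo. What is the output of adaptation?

Substitution: /z/ → /d/, giving /duðmŋoɹ/.
Under (C)V, the unsyllabifiable consonants are /ð/, /m/, /ɹ/ (no codas are permitted; onsets are limited to one consonant).
Each unlicensed consonant becomes the onset of a new syllable: /ð/ → /ðu/, /m/ → /mu/, /ɹ/ → /ɹo/.

duðumuŋoɹo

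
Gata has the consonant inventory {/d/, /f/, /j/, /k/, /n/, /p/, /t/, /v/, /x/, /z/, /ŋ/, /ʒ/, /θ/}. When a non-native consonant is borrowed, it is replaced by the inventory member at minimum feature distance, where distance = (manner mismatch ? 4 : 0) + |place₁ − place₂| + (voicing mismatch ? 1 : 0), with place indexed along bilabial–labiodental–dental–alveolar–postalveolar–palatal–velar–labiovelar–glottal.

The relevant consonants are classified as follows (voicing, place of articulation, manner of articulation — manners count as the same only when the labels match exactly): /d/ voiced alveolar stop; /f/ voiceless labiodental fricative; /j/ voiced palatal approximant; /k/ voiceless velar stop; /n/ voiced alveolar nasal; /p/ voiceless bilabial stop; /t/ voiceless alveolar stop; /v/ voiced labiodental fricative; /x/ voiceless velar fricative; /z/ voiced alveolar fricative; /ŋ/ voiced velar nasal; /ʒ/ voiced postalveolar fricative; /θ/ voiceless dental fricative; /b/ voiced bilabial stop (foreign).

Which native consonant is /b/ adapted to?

p

/p/ is closest: same manner (stop), place distance 0 (bilabial→bilabial), voicing differs (+1); total 1. Next closest is /d/ at distance 3.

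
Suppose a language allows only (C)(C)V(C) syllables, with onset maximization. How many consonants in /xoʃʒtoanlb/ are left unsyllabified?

The consonants /l/, /b/ cannot be parsed into a legal (C)(C)V(C) syllable (at most one coda consonant is licensed; onsets may contain at most 2 consonants).

2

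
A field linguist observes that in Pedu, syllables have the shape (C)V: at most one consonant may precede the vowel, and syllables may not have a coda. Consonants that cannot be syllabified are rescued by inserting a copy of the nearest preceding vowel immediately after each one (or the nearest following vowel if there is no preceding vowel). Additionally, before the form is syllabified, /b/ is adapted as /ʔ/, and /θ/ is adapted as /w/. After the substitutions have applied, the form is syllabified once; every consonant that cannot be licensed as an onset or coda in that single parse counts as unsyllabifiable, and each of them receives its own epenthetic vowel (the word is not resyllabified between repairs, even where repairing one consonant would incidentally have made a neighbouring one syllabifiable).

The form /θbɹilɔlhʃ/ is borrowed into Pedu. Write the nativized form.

wiʔiɹilɔlɔhɔʃɔ

Substitution: /θ/ → /w/, /b/ → /ʔ/, giving /wʔɹilɔlhʃ/.
Under (C)V, the unsyllabifiable consonants are /w/, /ʔ/, /l/, /h/, /ʃ/ (no codas are permitted; onsets are limited to one consonant).
Inserting the epenthetic vowel yields /w/ → /wi/, /ʔ/ → /ʔi/, /l/ → /lɔ/, /h/ → /hɔ/, /ʃ/ → /ʃɔ/.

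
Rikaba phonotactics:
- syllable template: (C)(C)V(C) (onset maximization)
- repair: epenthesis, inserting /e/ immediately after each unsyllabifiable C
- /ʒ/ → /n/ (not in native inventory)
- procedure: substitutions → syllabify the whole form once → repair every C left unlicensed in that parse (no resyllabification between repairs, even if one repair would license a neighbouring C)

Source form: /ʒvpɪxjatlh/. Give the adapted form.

Substitution: /ʒ/ → /n/, giving /nvpɪxjatlh/.
The consonants /n/, /l/, /h/ cannot be parsed into a legal (C)(C)V(C) syllable (at most one coda consonant is licensed; onsets may contain at most 2 consonants).
Inserting the epenthetic vowel yields /n/ → /ne/, /l/ → /le/, /h/ → /he/.

nevpɪxjatlehe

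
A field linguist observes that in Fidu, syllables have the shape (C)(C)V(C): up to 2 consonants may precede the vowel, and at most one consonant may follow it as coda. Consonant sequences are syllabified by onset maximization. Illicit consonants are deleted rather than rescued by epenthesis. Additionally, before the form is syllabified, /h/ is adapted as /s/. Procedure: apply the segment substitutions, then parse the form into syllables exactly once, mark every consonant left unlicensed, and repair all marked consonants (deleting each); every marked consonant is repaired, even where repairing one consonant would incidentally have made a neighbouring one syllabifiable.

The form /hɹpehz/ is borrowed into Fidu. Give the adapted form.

ɹpes

Substitution: /h/ → /s/, giving /sɹpesz/.
The consonants /s/, /z/ cannot be parsed into a legal (C)(C)V(C) syllable (at most one coda consonant is licensed; onsets may contain at most 2 consonants).
Deletion applies to /s/, /z/.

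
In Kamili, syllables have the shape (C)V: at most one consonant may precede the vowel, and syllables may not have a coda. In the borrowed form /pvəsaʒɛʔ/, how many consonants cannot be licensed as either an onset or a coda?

2

Syllabifying with onset maximization leaves /p/, /ʔ/ stranded (no codas are permitted; onsets are limited to one consonant).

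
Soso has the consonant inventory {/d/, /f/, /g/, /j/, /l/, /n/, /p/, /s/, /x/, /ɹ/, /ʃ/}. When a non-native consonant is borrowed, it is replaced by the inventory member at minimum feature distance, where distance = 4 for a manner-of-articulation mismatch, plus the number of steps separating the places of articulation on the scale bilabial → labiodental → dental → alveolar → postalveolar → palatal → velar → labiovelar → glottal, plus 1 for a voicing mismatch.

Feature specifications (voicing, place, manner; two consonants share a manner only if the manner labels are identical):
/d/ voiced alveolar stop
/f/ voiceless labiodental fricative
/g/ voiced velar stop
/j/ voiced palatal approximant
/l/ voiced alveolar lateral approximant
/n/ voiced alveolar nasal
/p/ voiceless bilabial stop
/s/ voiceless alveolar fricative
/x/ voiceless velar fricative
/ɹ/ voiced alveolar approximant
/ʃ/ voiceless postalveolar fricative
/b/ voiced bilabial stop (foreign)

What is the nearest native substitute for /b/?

/p/ is closest: same manner (stop), place distance 0 (bilabial→bilabial), voicing differs (+1); total 1. Next closest is /d/ at distance 3.

p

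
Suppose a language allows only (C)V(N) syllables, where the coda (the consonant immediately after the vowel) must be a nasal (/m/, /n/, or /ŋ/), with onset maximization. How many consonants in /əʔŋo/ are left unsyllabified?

Under (C)V(N), the unsyllabifiable consonants are /ʔ/ (only a nasal (/m/, /n/, or /ŋ/) is licensed in coda position; onsets are limited to one consonant).

1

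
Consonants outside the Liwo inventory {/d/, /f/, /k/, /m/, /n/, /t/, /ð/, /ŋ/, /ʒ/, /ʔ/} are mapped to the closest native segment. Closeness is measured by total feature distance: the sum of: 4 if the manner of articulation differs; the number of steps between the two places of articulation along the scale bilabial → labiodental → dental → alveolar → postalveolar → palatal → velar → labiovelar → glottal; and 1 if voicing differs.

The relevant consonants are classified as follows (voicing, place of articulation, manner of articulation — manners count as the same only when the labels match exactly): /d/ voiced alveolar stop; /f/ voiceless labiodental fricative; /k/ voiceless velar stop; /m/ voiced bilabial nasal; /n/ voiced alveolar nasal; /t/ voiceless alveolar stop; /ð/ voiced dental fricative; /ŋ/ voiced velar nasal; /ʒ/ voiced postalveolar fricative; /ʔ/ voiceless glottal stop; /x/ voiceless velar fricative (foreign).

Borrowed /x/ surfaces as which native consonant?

/ʒ/ is closest: same manner (fricative), place distance 2 (velar→postalveolar), voicing differs (+1); total 3. Next closest is /k/ at distance 4.

ʒ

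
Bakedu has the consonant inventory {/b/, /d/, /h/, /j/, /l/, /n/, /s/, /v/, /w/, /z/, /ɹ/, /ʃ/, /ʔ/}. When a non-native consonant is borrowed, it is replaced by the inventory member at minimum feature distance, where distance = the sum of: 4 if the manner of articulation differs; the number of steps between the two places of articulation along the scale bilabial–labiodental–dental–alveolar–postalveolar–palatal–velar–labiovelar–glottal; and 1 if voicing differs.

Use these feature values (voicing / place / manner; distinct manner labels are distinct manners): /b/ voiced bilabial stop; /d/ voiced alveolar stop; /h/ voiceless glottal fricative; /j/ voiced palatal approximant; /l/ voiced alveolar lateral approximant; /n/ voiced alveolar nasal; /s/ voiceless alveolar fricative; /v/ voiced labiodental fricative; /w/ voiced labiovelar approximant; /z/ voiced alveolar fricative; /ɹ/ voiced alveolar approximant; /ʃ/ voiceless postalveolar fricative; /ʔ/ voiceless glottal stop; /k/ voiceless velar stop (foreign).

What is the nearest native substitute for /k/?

ʔ

/ʔ/ is closest: same manner (stop), place distance 2 (velar→glottal), same voicing; total 2. Next closest is /d/ at distance 4.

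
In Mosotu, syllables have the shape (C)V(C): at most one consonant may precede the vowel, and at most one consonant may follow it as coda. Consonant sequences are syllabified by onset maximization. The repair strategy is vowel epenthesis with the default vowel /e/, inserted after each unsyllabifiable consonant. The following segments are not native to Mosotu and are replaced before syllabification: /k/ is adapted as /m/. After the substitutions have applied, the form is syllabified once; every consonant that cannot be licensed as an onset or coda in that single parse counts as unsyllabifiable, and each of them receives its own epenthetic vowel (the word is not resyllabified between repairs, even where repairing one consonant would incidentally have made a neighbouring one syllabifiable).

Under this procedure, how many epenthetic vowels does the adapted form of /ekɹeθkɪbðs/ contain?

After substitution the input is /emɹeθmɪbðs/.
The unsyllabifiable consonants are /ð/, /s/; each receives one epenthetic vowel.

2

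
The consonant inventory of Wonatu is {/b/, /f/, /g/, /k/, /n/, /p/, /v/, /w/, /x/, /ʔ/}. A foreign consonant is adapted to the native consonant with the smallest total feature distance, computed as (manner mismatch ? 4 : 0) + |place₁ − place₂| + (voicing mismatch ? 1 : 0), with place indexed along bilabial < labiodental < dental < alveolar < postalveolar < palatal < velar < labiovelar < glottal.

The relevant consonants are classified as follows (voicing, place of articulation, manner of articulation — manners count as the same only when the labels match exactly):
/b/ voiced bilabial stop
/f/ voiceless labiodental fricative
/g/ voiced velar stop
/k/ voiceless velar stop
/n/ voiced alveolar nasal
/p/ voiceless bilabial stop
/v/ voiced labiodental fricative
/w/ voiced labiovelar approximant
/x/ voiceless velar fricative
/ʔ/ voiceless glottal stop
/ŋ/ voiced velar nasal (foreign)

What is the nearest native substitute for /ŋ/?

/n/ is closest: same manner (nasal), place distance 3 (velar→alveolar), same voicing; total 3. Next closest is /g/ at distance 4.

n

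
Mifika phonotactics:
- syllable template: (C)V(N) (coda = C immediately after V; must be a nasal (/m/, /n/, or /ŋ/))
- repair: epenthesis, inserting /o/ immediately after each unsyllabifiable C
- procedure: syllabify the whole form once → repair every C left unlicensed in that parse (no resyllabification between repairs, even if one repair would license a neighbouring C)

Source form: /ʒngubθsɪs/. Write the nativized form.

Syllabifying with onset maximization leaves /ʒ/, /n/, /b/, /θ/, /s/ stranded (only a nasal (/m/, /n/, or /ŋ/) is licensed in coda position; onsets are limited to one consonant).
Epenthesis after each stranded consonant: /ʒ/ → /ʒo/, /n/ → /no/, /b/ → /bo/, /θ/ → /θo/, /s/ → /so/.

ʒonoguboθosɪso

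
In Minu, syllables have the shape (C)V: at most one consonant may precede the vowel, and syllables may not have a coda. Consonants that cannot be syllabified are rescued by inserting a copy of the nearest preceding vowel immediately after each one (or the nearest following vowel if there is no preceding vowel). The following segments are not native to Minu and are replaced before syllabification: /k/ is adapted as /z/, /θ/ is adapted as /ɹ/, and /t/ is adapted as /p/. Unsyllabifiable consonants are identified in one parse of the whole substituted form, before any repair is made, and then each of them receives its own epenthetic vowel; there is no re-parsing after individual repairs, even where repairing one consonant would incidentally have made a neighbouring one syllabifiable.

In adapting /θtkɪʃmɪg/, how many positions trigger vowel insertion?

After substitution the input is /ɹpzɪʃmɪg/.
The unsyllabifiable consonants are /ɹ/, /p/, /ʃ/, /g/; each receives one epenthetic vowel.

4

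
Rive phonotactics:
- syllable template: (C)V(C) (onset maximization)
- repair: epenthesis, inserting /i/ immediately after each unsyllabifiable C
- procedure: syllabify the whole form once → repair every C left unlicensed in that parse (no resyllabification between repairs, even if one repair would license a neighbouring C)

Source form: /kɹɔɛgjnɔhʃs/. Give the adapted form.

Syllabifying with onset maximization leaves /k/, /j/, /ʃ/, /s/ stranded (at most one coda consonant is licensed; onsets are limited to one consonant).
Each unlicensed consonant becomes the onset of a new syllable: /k/ → /ki/, /j/ → /ji/, /ʃ/ → /ʃi/, /s/ → /si/.

kiɹɔɛgjinɔhʃisi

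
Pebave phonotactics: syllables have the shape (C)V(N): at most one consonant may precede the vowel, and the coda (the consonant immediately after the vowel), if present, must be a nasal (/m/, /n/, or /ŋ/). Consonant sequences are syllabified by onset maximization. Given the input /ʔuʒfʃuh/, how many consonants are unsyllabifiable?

Syllabifying with onset maximization leaves /ʒ/, /f/, /h/ stranded (only a nasal (/m/, /n/, or /ŋ/) is licensed in coda position; onsets are limited to one consonant).

3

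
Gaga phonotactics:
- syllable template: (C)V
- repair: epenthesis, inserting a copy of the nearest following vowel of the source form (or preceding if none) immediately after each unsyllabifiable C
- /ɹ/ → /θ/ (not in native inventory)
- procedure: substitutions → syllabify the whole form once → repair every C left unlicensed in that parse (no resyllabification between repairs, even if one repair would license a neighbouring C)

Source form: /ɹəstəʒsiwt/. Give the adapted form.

Substitution: /ɹ/ → /θ/, giving /θəstəʒsiwt/.
Under (C)V, the unsyllabifiable consonants are /s/, /ʒ/, /w/, /t/ (no codas are permitted; onsets are limited to one consonant).
Epenthesis after each stranded consonant: /s/ → /sə/, /ʒ/ → /ʒi/, /w/ → /wi/, /t/ → /ti/.

θəsətəʒisiwiti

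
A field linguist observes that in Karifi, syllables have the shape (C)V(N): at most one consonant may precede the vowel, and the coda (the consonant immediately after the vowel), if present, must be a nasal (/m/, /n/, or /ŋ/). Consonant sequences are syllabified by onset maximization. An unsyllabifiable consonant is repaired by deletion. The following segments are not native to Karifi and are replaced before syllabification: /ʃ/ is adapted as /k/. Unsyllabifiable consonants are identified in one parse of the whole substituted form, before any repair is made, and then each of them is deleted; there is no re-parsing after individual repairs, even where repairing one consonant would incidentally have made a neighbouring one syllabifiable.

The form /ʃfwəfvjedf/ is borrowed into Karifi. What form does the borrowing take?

wəje

Substitution: /ʃ/ → /k/, giving /kfwəfvjedf/.
Under (C)V(N), the unsyllabifiable consonants are /k/, /f/, /f/, /v/, /d/, /f/ (only a nasal (/m/, /n/, or /ŋ/) is licensed in coda position; onsets are limited to one consonant).
Deleting the stranded consonants removes /k/, /f/, /f/, /v/, /d/, /f/.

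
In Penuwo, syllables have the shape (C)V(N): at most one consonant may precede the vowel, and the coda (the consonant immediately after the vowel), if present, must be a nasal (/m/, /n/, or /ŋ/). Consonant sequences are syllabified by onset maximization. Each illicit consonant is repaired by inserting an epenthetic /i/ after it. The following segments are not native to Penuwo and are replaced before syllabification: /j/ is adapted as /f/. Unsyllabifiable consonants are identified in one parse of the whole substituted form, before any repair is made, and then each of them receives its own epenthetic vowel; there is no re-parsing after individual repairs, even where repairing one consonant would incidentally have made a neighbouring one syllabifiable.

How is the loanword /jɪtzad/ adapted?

fɪtizadi

Substitution: /j/ → /f/, giving /fɪtzad/.
The consonants /t/, /d/ cannot be parsed into a legal (C)V(N) syllable (only a nasal (/m/, /n/, or /ŋ/) is licensed in coda position; onsets are limited to one consonant).
Each unlicensed consonant becomes the onset of a new syllable: /t/ → /ti/, /d/ → /di/.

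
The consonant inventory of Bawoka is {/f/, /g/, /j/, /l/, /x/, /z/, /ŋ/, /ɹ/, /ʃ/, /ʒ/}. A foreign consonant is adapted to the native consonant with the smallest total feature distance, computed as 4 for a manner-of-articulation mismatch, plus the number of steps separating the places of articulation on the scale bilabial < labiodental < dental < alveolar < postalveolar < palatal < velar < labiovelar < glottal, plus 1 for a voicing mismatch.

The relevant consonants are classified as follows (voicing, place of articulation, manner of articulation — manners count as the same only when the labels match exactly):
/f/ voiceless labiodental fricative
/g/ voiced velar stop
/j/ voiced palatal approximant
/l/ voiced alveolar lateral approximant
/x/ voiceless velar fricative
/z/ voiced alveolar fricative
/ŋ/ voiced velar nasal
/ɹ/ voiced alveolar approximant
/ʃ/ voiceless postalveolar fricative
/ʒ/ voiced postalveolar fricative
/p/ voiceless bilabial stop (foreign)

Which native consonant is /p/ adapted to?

/f/ is closest: manner differs (stop→fricative, +4), place distance 1 (bilabial→labiodental), same voicing; total 5. Next closest is /g/ at distance 7.

f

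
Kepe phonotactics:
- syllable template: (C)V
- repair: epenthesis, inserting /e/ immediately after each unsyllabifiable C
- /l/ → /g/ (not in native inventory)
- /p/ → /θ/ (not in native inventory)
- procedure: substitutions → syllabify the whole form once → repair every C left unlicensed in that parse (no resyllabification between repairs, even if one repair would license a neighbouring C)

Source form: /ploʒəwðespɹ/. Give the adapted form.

Substitution: /p/ → /θ/, /l/ → /g/, giving /θgoʒəwðesθɹ/.
Syllabifying with onset maximization leaves /θ/, /w/, /s/, /θ/, /ɹ/ stranded (no codas are permitted; onsets are limited to one consonant).
Each unlicensed consonant becomes the onset of a new syllable: /θ/ → /θe/, /w/ → /we/, /s/ → /se/, /θ/ → /θe/, /ɹ/ → /ɹe/.

θegoʒəweðeseθeɹe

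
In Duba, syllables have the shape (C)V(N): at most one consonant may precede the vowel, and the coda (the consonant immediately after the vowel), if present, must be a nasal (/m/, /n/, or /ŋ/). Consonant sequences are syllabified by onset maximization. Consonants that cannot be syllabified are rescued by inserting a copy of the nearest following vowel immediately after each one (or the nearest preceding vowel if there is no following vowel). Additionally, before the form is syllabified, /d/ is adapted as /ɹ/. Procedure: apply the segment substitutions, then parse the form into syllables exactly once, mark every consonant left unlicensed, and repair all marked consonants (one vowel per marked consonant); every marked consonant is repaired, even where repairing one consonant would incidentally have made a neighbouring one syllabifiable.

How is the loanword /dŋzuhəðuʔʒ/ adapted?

Substitution: /d/ → /ɹ/, giving /ɹŋzuhəðuʔʒ/.
Syllabifying with onset maximization leaves /ɹ/, /ŋ/, /ʔ/, /ʒ/ stranded (only a nasal (/m/, /n/, or /ŋ/) is licensed in coda position; onsets are limited to one consonant).
Inserting the epenthetic vowel yields /ɹ/ → /ɹu/, /ŋ/ → /ŋu/, /ʔ/ → /ʔu/, /ʒ/ → /ʒu/.

ɹuŋuzuhəðuʔuʒu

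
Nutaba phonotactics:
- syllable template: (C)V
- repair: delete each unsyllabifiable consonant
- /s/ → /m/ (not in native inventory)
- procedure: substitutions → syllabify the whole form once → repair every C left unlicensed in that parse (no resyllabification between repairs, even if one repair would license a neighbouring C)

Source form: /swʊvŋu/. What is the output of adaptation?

Substitution: /s/ → /m/, giving /mwʊvŋu/.
Under (C)V, the unsyllabifiable consonants are /m/, /v/ (no codas are permitted; onsets are limited to one consonant).
Deleting the stranded consonants removes /m/, /v/.

wʊŋu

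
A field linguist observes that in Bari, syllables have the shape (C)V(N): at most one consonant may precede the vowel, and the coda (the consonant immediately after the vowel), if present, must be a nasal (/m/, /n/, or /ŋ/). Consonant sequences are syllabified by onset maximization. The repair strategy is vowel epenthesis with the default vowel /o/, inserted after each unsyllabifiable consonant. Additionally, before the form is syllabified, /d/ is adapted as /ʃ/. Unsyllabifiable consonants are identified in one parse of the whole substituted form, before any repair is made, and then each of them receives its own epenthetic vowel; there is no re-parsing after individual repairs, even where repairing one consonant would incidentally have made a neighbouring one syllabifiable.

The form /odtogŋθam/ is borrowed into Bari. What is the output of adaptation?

oʃotogoŋoθam

Substitution: /d/ → /ʃ/, giving /oʃtogŋθam/.
The consonants /ʃ/, /g/, /ŋ/ cannot be parsed into a legal (C)V(N) syllable (only a nasal (/m/, /n/, or /ŋ/) is licensed in coda position; onsets are limited to one consonant).
Each unlicensed consonant becomes the onset of a new syllable: /ʃ/ → /ʃo/, /g/ → /go/, /ŋ/ → /ŋo/.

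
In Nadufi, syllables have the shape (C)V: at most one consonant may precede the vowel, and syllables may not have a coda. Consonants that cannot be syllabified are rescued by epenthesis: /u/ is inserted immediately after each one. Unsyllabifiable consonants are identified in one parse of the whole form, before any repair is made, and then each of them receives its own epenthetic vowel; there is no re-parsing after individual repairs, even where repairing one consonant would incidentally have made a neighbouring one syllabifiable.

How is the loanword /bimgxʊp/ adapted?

Syllabifying with onset maximization leaves /m/, /g/, /p/ stranded (no codas are permitted; onsets are limited to one consonant).
Each unlicensed consonant becomes the onset of a new syllable: /m/ → /mu/, /g/ → /gu/, /p/ → /pu/.

bimuguxʊpu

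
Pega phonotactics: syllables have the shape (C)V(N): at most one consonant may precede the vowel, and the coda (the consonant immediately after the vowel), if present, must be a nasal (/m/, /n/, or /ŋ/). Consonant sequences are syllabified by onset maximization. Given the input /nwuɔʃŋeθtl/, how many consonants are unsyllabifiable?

Under (C)V(N), the unsyllabifiable consonants are /n/, /ʃ/, /θ/, /t/, /l/ (only a nasal (/m/, /n/, or /ŋ/) is licensed in coda position; onsets are limited to one consonant).

5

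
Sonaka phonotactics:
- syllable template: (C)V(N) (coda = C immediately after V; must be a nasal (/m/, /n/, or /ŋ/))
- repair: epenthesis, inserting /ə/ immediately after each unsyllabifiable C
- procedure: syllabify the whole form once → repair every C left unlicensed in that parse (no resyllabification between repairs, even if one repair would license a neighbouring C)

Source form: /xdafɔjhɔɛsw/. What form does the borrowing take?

Under (C)V(N), the unsyllabifiable consonants are /x/, /j/, /s/, /w/ (only a nasal (/m/, /n/, or /ŋ/) is licensed in coda position; onsets are limited to one consonant).
Each unlicensed consonant becomes the onset of a new syllable: /x/ → /xə/, /j/ → /jə/, /s/ → /sə/, /w/ → /wə/.

xədafɔjəhɔɛsəwə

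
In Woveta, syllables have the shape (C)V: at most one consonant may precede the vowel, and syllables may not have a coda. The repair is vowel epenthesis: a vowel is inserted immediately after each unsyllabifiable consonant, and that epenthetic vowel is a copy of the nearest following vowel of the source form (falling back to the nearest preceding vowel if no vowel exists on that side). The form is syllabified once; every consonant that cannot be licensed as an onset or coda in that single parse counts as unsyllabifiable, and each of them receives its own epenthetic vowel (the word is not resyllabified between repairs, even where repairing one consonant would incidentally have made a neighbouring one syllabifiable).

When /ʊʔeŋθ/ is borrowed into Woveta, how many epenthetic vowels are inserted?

2

The unsyllabifiable consonants are /ŋ/, /θ/; each receives one epenthetic vowel.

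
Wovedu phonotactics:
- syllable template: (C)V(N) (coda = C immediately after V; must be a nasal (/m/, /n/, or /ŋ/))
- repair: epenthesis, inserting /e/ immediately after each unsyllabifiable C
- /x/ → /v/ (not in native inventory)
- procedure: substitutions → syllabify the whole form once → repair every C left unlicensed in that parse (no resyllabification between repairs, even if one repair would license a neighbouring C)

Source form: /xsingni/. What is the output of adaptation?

Substitution: /x/ → /v/, giving /vsingni/.
Syllabifying with onset maximization leaves /v/, /g/ stranded (only a nasal (/m/, /n/, or /ŋ/) is licensed in coda position; onsets are limited to one consonant).
Inserting the epenthetic vowel yields /v/ → /ve/, /g/ → /ge/.

vesingeni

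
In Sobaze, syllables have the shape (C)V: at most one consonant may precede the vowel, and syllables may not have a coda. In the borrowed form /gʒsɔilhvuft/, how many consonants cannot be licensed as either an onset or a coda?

6

The consonants /g/, /ʒ/, /l/, /h/, /f/, /t/ cannot be parsed into a legal (C)V syllable (no codas are permitted; onsets are limited to one consonant).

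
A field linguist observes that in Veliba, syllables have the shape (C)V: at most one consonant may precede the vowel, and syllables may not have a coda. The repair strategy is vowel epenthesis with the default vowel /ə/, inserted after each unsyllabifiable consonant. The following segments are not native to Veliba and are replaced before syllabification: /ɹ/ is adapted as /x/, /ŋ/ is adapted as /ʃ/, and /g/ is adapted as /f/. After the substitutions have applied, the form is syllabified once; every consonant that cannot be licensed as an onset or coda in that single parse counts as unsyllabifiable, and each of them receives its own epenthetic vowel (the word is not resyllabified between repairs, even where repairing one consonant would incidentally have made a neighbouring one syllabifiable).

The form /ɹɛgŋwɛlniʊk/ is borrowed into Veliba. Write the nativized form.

xɛfəʃəwɛləniʊkə

Substitution: /ɹ/ → /x/, /g/ → /f/, /ŋ/ → /ʃ/, giving /xɛfʃwɛlniʊk/.
Under (C)V, the unsyllabifiable consonants are /f/, /ʃ/, /l/, /k/ (no codas are permitted; onsets are limited to one consonant).
Inserting the epenthetic vowel yields /f/ → /fə/, /ʃ/ → /ʃə/, /l/ → /lə/, /k/ → /kə/.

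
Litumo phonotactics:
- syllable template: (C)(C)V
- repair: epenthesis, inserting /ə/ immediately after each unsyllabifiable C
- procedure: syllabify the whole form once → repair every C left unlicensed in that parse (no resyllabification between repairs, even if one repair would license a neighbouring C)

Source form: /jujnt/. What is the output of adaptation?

Under (C)(C)V, the unsyllabifiable consonants are /j/, /n/, /t/ (no codas are permitted; onsets may contain at most 2 consonants).
Epenthesis after each stranded consonant: /j/ → /jə/, /n/ → /nə/, /t/ → /tə/.

jujənətə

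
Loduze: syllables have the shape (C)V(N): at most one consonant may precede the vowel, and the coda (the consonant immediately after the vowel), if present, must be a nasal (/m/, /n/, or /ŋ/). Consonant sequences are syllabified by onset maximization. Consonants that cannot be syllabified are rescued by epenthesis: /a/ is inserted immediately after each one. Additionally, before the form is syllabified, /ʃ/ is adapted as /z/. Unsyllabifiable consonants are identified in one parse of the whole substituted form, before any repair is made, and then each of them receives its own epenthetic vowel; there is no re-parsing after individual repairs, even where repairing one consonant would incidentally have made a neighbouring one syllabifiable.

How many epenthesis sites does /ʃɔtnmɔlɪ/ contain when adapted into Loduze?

After substitution the input is /zɔtnmɔlɪ/.
The unsyllabifiable consonants are /t/, /n/; each receives one epenthetic vowel.

2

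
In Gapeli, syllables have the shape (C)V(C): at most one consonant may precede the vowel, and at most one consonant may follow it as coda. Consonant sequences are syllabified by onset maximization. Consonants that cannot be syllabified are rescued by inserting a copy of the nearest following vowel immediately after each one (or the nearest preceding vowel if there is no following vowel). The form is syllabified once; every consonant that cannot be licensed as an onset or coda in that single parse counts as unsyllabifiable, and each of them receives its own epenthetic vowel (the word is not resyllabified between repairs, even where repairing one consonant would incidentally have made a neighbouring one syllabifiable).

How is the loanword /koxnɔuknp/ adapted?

koxnɔuknupu

Under (C)V(C), the unsyllabifiable consonants are /n/, /p/ (at most one coda consonant is licensed; onsets are limited to one consonant).
Epenthesis after each stranded consonant: /n/ → /nu/, /p/ → /pu/.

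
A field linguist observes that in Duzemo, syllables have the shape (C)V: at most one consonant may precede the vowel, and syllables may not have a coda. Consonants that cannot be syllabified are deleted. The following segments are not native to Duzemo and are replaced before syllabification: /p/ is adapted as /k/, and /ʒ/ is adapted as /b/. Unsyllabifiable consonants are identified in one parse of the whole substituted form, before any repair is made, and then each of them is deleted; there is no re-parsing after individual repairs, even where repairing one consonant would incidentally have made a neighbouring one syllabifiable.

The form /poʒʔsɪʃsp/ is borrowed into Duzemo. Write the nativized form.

kosɪ

Substitution: /p/ → /k/, /ʒ/ → /b/, giving /kobʔsɪʃsk/.
Syllabifying with onset maximization leaves /b/, /ʔ/, /ʃ/, /s/, /k/ stranded (no codas are permitted; onsets are limited to one consonant).
Deleting the stranded consonants removes /b/, /ʔ/, /ʃ/, /s/, /k/.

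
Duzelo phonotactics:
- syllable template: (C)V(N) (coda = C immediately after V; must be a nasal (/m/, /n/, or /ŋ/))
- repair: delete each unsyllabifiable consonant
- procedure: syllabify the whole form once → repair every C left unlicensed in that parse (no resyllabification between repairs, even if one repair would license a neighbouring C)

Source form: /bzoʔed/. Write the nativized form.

Syllabifying with onset maximization leaves /b/, /d/ stranded (only a nasal (/m/, /n/, or /ŋ/) is licensed in coda position; onsets are limited to one consonant).
Each unlicensed consonant is deleted: /b/, /d/.

zoʔe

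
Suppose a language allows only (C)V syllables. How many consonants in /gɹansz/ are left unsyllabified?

4

Under (C)V, the unsyllabifiable consonants are /g/, /n/, /s/, /z/ (no codas are permitted; onsets are limited to one consonant).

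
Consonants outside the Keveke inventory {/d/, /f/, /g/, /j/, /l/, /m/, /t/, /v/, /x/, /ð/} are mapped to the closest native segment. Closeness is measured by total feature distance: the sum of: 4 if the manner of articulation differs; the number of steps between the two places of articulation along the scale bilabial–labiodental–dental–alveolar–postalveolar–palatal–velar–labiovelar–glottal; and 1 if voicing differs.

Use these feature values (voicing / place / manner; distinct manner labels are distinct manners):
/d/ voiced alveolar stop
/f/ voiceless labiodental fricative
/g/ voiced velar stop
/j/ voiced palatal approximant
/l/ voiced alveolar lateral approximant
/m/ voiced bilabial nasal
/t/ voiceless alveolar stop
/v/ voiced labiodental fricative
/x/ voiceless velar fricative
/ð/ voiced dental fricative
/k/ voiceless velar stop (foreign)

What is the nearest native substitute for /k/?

/g/ is closest: same manner (stop), place distance 0 (velar→velar), voicing differs (+1); total 1. Next closest is /t/ at distance 3.

g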